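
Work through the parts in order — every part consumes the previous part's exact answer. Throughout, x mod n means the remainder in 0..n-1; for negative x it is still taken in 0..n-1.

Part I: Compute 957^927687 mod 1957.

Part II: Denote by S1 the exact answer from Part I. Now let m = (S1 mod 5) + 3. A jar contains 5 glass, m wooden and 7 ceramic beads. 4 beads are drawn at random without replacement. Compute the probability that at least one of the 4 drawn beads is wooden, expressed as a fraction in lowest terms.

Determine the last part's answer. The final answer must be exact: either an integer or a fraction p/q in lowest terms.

Part I: squarings mod 1957: 957^1=957, 957^2=1930, 957^4=729, 957^8=1094, 957^16=1109, 957^32=885, 957^64=425, 957^128=581, 957^256=957, 957^512=1930, 957^1024=729, 957^2048=1094, 957^4096=1109, 957^8192=885, 957^16384=425, 957^32768=581, 957^65536=957, 957^131072=1930, 957^262144=729, 957^524288=1094; 957^927687 = 957^1 * 957^2 * 957^4 * 957^64 * 957^128 * 957^256 * 957^512 * 957^1024 * 957^8192 * 957^131072 * 957^262144 * 957^524288 = 1008 (mod 1957); answer 1008
Part II: S1 = 1008; m = 6; total draws C(18,4) = 3060; complement C(12,4) = 495; favorable 3060 - 495 = 2565; P = 57/68; answer 57/68

57/68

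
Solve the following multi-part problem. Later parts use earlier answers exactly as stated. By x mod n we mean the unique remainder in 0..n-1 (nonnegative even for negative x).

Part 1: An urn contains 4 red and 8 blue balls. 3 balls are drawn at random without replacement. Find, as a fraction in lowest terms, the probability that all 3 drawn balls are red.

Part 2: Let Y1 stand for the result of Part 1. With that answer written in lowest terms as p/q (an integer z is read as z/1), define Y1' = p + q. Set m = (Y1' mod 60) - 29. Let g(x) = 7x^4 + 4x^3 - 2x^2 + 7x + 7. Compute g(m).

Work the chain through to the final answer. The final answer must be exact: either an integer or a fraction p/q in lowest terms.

Part 1: total draws C(12,3) = 220; favorable C(4,3) = 4; P = 1/55; answer 1/55
Part 2: Y1 = 1/55; threaded value p + q = 56; m = 27; 7*(27)^4 + 4*(27)^3 - 2*(27)^2 + 7*(27)^1 + 7 = (3720087) + (78732) + (-1458) + (189) + (7) = 3797557; answer 3797557

3797557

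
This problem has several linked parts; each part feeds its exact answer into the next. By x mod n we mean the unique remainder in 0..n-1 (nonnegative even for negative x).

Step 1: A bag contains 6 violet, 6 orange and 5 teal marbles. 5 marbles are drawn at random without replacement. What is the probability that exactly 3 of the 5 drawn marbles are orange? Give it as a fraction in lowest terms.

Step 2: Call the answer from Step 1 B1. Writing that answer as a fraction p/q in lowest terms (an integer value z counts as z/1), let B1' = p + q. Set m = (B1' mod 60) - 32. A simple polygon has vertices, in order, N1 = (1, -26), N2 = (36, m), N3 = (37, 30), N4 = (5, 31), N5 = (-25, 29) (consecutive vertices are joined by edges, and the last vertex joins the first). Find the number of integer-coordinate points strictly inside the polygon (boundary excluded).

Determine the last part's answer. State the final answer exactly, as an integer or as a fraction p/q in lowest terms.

Step 1: total draws C(17,5) = 6188; favorable C(6,3)*C(11,2) = 1100; P = 275/1547; answer 275/1547
Step 2: B1 = 275/1547; threaded value p + q = 1822; m = -10; cross terms: (1*-10 - 36*-26)=926, (36*30 - 37*-10)=1450, (37*31 - 5*30)=997, (5*29 - -25*31)=920, (-25*-26 - 1*29)=621; twice the area = |4914| = 4914; area = 2457; boundary points = 1 + 1 + 1 + 2 + 1 = 6; strictly interior points = area - boundary/2 + 1 = 2455; answer 2455

2455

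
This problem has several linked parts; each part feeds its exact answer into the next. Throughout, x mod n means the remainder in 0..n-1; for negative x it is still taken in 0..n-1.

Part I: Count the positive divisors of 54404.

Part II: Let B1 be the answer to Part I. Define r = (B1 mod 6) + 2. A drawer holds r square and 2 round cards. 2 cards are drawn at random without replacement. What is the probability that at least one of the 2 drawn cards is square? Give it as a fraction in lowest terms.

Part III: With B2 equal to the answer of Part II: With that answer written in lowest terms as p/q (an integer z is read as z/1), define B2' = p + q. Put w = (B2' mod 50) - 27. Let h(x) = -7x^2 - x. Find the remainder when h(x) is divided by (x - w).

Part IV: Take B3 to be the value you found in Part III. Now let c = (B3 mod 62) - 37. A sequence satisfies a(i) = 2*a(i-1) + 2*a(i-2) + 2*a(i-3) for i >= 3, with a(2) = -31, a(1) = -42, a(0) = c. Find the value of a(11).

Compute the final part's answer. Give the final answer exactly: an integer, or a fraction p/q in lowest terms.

-882728

Part I: 54404 = 2^2 * 7 * 29 * 67; number of divisors = (2+1) * (1+1) * (1+1) * (1+1) = 24; answer 24
Part II: B1 = 24; r = 2; total draws C(4,2) = 6; complement C(2,2) = 1; favorable 6 - 1 = 5; P = 5/6; answer 5/6
Part III: B2 = 5/6; threaded value p + q = 11; w = -16; remainder = value at the root: -7*(-16)^2 - 1*(-16)^1 = (-1792) + (16) = -1776; answer -1776
Part IV: B3 = -1776; c = -15; a(3) = 2*(-31) + 2*(-42) + 2*(-15) = -176; iterating: a(3)=-176, a(4)=-498, a(5)=-1410, a(6)=-4168, a(7)=-12152, a(8)=-35460, a(9)=-103560, a(10)=-302344, a(11)=-882728; answer -882728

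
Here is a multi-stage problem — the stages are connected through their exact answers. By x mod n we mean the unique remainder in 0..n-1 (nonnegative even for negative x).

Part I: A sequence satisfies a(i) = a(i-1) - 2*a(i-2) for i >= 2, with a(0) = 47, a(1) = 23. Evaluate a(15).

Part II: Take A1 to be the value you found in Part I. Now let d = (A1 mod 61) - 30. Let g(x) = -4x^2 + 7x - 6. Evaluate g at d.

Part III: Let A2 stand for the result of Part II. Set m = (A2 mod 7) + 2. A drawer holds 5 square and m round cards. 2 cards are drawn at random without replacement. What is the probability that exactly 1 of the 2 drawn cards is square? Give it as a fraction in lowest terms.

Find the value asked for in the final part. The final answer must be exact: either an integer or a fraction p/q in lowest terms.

10/21

Part I: a(2) = 1*(23) - 2*(47) = -71; iterating: a(2)=-71, a(3)=-117, a(4)=25, a(5)=259, a(6)=209, a(7)=-309, a(8)=-727, a(9)=-109, a(10)=1345, a(11)=1563, a(12)=-1127, a(13)=-4253, a(14)=-1999, a(15)=6507; answer 6507
Part II: A1 = 6507; d = 11; -4*(11)^2 + 7*(11)^1 - 6 = (-484) + (77) + (-6) = -413; answer -413
Part III: A2 = -413; m = 2; total draws C(7,2) = 21; favorable C(5,1)*C(2,1) = 10; P = 10/21; answer 10/21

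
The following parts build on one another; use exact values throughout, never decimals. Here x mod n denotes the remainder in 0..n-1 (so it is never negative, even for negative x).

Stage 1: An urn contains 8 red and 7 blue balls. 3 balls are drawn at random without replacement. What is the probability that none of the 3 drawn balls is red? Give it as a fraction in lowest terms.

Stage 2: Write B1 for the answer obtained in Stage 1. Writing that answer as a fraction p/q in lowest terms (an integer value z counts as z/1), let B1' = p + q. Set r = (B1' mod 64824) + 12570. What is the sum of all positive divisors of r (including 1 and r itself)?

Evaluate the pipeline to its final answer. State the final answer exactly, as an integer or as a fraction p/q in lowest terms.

Stage 1: total draws C(15,3) = 455; favorable C(7,3) = 35; P = 1/13; answer 1/13
Stage 2: B1 = 1/13; threaded value p + q = 14; r = 12584; 12584 = 2^3 * 11^2 * 13; sigma = (1 + 2 + 4 + 8) * (1 + 11 + 121) * (1 + 13) = 15 * 133 * 14 = 27930; answer 27930

27930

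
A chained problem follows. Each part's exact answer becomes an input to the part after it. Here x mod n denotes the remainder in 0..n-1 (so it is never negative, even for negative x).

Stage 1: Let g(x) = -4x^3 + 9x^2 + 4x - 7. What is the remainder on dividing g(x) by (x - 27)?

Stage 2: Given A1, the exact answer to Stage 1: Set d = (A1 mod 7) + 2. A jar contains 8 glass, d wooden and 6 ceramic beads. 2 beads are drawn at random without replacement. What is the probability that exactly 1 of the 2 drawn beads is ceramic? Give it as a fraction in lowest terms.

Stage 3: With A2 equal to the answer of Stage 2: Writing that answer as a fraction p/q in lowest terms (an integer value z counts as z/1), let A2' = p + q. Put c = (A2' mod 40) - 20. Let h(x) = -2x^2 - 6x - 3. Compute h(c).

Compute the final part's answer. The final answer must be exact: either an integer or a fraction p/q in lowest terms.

Stage 1: remainder = value at the root: -4*(27)^3 + 9*(27)^2 + 4*(27)^1 - 7 = (-78732) + (6561) + (108) + (-7) = -72070; answer -72070
Stage 2: A1 = -72070; d = 4; total draws C(18,2) = 153; favorable C(6,1)*C(12,1) = 72; P = 8/17; answer 8/17
Stage 3: A2 = 8/17; threaded value p + q = 25; c = 5; -2*(5)^2 - 6*(5)^1 - 3 = (-50) + (-30) + (-3) = -83; answer -83

-83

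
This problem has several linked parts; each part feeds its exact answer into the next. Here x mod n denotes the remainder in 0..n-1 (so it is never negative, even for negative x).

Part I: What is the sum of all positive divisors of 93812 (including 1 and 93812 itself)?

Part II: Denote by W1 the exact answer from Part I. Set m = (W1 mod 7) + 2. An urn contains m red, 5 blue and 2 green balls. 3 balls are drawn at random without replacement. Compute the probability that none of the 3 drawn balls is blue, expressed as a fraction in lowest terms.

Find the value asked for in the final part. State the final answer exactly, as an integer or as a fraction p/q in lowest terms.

1/21

Part I: 93812 = 2^2 * 47 * 499; sigma = (1 + 2 + 4) * (1 + 47) * (1 + 499) = 7 * 48 * 500 = 168000; answer 168000
Part II: W1 = 168000; m = 2; total draws C(9,3) = 84; favorable C(4,3) = 4; P = 1/21; answer 1/21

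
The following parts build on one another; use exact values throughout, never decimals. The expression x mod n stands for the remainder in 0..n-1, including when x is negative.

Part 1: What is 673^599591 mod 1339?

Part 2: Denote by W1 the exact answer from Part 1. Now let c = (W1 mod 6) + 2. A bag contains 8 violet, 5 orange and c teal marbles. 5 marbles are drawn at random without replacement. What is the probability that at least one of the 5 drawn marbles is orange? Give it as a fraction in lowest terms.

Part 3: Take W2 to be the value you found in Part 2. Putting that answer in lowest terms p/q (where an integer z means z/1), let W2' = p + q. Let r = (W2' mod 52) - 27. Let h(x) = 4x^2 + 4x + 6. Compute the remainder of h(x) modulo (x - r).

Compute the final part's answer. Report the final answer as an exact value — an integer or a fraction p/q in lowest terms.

630

Part 1: squarings mod 1339: 673^1=673, 673^2=347, 673^4=1238, 673^8=828, 673^16=16, 673^32=256, 673^64=1264, 673^128=269, 673^256=55, 673^512=347, 673^1024=1238, 673^2048=828, 673^4096=16, 673^8192=256, 673^16384=1264, 673^32768=269, 673^65536=55, 673^131072=347, 673^262144=1238, 673^524288=828; 673^599591 = 673^1 * 673^2 * 673^4 * 673^32 * 673^512 * 673^1024 * 673^8192 * 673^65536 * 673^524288 = 264 (mod 1339); answer 264
Part 2: W1 = 264; c = 2; total draws C(15,5) = 3003; complement C(10,5) = 252; favorable 3003 - 252 = 2751; P = 131/143; answer 131/143
Part 3: W2 = 131/143; threaded value p + q = 274; r = -13; remainder = value at the root: 4*(-13)^2 + 4*(-13)^1 + 6 = (676) + (-52) + (6) = 630; answer 630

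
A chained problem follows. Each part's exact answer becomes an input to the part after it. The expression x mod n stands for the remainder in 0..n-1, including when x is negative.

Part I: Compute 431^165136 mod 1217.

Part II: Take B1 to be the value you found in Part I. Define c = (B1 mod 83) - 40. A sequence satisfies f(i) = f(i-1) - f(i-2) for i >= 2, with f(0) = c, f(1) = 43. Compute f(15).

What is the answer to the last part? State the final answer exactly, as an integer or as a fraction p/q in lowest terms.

-37

Part I: squarings mod 1217: 431^1=431, 431^2=777, 431^4=97, 431^8=890, 431^16=1050, 431^32=1115, 431^64=668, 431^128=802, 431^256=628, 431^512=76, 431^1024=908, 431^2048=555, 431^4096=124, 431^8192=772, 431^16384=871, 431^32768=450, 431^65536=478, 431^131072=905; 431^165136 = 431^16 * 431^256 * 431^1024 * 431^32768 * 431^131072 = 990 (mod 1217); answer 990
Part II: B1 = 990; c = 37; f(2) = 1*(43) - 1*(37) = 6; iterating: f(2)=6, f(3)=-37, f(4)=-43, f(5)=-6, f(6)=37, f(7)=43, f(8)=6, f(9)=-37, f(10)=-43, f(11)=-6, f(12)=37, f(13)=43, f(14)=6, f(15)=-37; answer -37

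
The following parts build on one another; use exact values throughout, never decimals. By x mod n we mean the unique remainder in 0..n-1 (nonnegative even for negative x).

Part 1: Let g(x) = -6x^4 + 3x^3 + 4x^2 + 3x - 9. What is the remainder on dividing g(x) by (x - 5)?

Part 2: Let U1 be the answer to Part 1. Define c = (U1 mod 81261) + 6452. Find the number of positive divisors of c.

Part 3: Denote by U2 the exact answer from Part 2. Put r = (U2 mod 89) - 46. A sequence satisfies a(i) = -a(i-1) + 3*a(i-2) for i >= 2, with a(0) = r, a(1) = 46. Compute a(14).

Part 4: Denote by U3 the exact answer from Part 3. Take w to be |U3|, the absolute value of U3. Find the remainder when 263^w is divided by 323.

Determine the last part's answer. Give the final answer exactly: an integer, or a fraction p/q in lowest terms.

290

Part 1: remainder = value at the root: -6*(5)^4 + 3*(5)^3 + 4*(5)^2 + 3*(5)^1 - 9 = (-3750) + (375) + (100) + (15) + (-9) = -3269; answer -3269
Part 2: U1 = -3269; c = 84444; 84444 = 2^2 * 3 * 31 * 227; number of divisors = (2+1) * (1+1) * (1+1) * (1+1) = 24; answer 24
Part 3: U2 = 24; r = -22; a(2) = -1*(46) + 3*(-22) = -112; iterating: a(2)=-112, a(3)=250, a(4)=-586, a(5)=1336, a(6)=-3094, a(7)=7102, a(8)=-16384, a(9)=37690, a(10)=-86842, a(11)=199912, a(12)=-460438, a(13)=1060174, a(14)=-2441488; answer -2441488
Part 4: U3 = -2441488; w = 2441488; squarings mod 323: 263^1=263, 263^2=47, 263^4=271, 263^8=120, 263^16=188, 263^32=137, 263^64=35, 263^128=256, 263^256=290, 263^512=120, 263^1024=188, 263^2048=137, 263^4096=35, 263^8192=256, 263^16384=290, 263^32768=120, 263^65536=188, 263^131072=137, 263^262144=35, 263^524288=256, 263^1048576=290, 263^2097152=120; 263^2441488 = 263^16 * 263^256 * 263^16384 * 263^65536 * 263^262144 * 263^2097152 = 290 (mod 323); answer 290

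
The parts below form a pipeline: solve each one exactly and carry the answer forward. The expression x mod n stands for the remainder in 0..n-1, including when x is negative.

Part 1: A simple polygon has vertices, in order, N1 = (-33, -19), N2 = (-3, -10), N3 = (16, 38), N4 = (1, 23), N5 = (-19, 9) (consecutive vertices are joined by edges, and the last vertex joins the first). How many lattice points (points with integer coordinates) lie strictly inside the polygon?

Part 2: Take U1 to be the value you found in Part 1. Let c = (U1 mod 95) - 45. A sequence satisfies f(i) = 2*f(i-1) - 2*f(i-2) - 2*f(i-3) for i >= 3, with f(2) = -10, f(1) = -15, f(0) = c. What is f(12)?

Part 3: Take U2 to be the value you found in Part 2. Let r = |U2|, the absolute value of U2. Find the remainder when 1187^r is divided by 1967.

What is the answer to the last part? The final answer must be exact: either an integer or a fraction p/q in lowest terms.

Part 1: cross terms: (-33*-10 - -3*-19)=273, (-3*38 - 16*-10)=46, (16*23 - 1*38)=330, (1*9 - -19*23)=446, (-19*-19 - -33*9)=658; twice the area = |1753| = 1753; area = 1753/2; boundary points = 3 + 1 + 15 + 2 + 14 = 35; strictly interior points = area - boundary/2 + 1 = 860; answer 860
Part 2: U1 = 860; c = -40; f(3) = 2*(-10) - 2*(-15) - 2*(-40) = 90; iterating: f(3)=90, f(4)=230, f(5)=300, f(6)=-40, f(7)=-1140, f(8)=-2800, f(9)=-3240, f(10)=1400, f(11)=14880, f(12)=33440; answer 33440
Part 3: U2 = 33440; r = 33440; squarings mod 1967: 1187^1=1187, 1187^2=597, 1187^4=382, 1187^8=366, 1187^16=200, 1187^32=660, 1187^64=893, 1187^128=814, 1187^256=1684, 1187^512=1409, 1187^1024=578, 1187^2048=1661, 1187^4096=1187, 1187^8192=597, 1187^16384=382, 1187^32768=366; 1187^33440 = 1187^32 * 1187^128 * 1187^512 * 1187^32768 = 79 (mod 1967); answer 79

79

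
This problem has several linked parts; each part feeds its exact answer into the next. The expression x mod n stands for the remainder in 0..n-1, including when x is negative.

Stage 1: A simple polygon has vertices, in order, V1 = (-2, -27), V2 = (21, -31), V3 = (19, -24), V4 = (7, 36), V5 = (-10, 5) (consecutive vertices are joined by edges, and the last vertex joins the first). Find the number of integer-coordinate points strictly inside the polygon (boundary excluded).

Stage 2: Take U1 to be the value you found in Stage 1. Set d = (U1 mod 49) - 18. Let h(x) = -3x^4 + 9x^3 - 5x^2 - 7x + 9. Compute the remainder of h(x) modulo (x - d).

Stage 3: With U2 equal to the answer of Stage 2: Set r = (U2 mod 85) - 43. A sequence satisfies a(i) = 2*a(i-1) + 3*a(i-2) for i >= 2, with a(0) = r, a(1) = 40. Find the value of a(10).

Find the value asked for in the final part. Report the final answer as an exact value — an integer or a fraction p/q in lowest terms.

88538

Stage 1: cross terms: (-2*-31 - 21*-27)=629, (21*-24 - 19*-31)=85, (19*36 - 7*-24)=852, (7*5 - -10*36)=395, (-10*-27 - -2*5)=280; twice the area = |2241| = 2241; area = 2241/2; boundary points = 1 + 1 + 12 + 1 + 8 = 23; strictly interior points = area - boundary/2 + 1 = 1110; answer 1110
Stage 2: U1 = 1110; d = 14; remainder = value at the root: -3*(14)^4 + 9*(14)^3 - 5*(14)^2 - 7*(14)^1 + 9 = (-115248) + (24696) + (-980) + (-98) + (9) = -91621; answer -91621
Stage 3: U2 = -91621; r = -34; a(2) = 2*(40) + 3*(-34) = -22; iterating: a(2)=-22, a(3)=76, a(4)=86, a(5)=400, a(6)=1058, a(7)=3316, a(8)=9806, a(9)=29560, a(10)=88538; answer 88538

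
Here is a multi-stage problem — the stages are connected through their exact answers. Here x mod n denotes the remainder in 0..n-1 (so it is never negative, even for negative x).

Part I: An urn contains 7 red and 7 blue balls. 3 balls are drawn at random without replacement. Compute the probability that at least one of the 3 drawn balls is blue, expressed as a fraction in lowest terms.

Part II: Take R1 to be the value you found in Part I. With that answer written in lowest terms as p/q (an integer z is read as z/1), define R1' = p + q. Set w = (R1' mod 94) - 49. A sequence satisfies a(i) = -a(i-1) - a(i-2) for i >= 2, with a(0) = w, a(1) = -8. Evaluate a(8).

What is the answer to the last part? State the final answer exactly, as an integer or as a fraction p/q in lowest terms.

Part I: total draws C(14,3) = 364; complement C(7,3) = 35; favorable 364 - 35 = 329; P = 47/52; answer 47/52
Part II: R1 = 47/52; threaded value p + q = 99; w = -44; a(2) = -1*(-8) - 1*(-44) = 52; iterating: a(2)=52, a(3)=-44, a(4)=-8, a(5)=52, a(6)=-44, a(7)=-8, a(8)=52; answer 52

52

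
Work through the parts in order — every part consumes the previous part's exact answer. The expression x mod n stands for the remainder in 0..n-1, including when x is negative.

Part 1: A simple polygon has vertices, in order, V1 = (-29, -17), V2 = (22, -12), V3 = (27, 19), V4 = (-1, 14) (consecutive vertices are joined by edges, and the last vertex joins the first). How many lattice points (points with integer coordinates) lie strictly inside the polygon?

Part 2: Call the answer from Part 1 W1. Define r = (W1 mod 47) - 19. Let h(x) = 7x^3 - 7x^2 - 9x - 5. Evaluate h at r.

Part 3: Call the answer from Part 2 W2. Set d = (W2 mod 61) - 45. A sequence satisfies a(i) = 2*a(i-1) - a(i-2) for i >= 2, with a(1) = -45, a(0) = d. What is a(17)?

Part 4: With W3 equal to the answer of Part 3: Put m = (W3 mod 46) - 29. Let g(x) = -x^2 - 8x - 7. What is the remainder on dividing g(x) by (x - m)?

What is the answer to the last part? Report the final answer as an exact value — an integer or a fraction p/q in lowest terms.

-187

Part 1: cross terms: (-29*-12 - 22*-17)=722, (22*19 - 27*-12)=742, (27*14 - -1*19)=397, (-1*-17 - -29*14)=423; twice the area = |2284| = 2284; area = 1142; boundary points = 1 + 1 + 1 + 1 = 4; strictly interior points = area - boundary/2 + 1 = 1141; answer 1141
Part 2: W1 = 1141; r = -6; 7*(-6)^3 - 7*(-6)^2 - 9*(-6)^1 - 5 = (-1512) + (-252) + (54) + (-5) = -1715; answer -1715
Part 3: W2 = -1715; d = 9; a(2) = 2*(-45) - 1*(9) = -99; iterating: a(2)=-99, a(3)=-153, a(4)=-207, a(5)=-261, a(6)=-315, a(7)=-369, a(8)=-423, a(9)=-477, a(10)=-531, a(11)=-585, a(12)=-639, a(13)=-693, a(14)=-747, a(15)=-801, a(16)=-855, a(17)=-909; answer -909
Part 4: W3 = -909; m = -18; remainder = value at the root: -1*(-18)^2 - 8*(-18)^1 - 7 = (-324) + (144) + (-7) = -187; answer -187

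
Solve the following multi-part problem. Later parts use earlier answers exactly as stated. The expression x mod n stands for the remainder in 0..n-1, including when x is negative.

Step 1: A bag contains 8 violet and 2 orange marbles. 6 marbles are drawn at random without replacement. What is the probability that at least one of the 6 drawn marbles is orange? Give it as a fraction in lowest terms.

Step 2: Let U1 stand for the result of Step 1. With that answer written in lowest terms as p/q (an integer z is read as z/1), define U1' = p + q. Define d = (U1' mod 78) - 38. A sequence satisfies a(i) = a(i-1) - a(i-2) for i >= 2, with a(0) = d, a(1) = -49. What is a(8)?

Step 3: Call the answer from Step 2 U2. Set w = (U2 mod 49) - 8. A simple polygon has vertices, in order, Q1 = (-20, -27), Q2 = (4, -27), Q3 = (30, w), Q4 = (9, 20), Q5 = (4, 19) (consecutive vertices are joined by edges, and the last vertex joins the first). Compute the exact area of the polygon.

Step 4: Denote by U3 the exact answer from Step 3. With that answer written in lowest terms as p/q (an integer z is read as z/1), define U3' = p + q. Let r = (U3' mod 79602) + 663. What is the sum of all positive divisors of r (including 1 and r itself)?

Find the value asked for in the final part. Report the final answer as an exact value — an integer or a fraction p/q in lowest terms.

5390

Step 1: total draws C(10,6) = 210; complement C(8,6) = 28; favorable 210 - 28 = 182; P = 13/15; answer 13/15
Step 2: U1 = 13/15; threaded value p + q = 28; d = -10; a(2) = 1*(-49) - 1*(-10) = -39; iterating: a(2)=-39, a(3)=10, a(4)=49, a(5)=39, a(6)=-10, a(7)=-49, a(8)=-39; answer -39
Step 3: U2 = -39; w = 2; cross terms: (-20*-27 - 4*-27)=648, (4*2 - 30*-27)=818, (30*20 - 9*2)=582, (9*19 - 4*20)=91, (4*-27 - -20*19)=272; twice the area = |2411| = 2411; area = 2411/2; answer 2411/2
Step 4: U3 = 2411/2; threaded value p + q = 2413; r = 3076; 3076 = 2^2 * 769; sigma = (1 + 2 + 4) * (1 + 769) = 7 * 770 = 5390; answer 5390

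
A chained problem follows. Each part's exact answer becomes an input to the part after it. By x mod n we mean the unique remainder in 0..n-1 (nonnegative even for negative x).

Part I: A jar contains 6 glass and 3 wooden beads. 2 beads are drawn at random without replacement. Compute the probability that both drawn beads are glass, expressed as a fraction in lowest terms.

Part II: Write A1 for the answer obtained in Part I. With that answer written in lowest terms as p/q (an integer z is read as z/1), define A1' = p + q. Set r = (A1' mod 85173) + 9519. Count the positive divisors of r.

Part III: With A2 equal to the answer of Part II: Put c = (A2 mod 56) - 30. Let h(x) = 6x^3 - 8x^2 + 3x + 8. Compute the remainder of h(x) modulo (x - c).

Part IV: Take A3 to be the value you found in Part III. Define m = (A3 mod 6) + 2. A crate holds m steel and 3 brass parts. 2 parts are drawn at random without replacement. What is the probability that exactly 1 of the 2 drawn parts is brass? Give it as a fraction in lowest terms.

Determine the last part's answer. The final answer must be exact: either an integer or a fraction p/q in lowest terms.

Part I: total draws C(9,2) = 36; favorable C(6,2) = 15; P = 5/12; answer 5/12
Part II: A1 = 5/12; threaded value p + q = 17; r = 9536; 9536 = 2^6 * 149; number of divisors = (6+1) * (1+1) = 14; answer 14
Part III: A2 = 14; c = -16; remainder = value at the root: 6*(-16)^3 - 8*(-16)^2 + 3*(-16)^1 + 8 = (-24576) + (-2048) + (-48) + (8) = -26664; answer -26664
Part IV: A3 = -26664; m = 2; total draws C(5,2) = 10; favorable C(3,1)*C(2,1) = 6; P = 3/5; answer 3/5

3/5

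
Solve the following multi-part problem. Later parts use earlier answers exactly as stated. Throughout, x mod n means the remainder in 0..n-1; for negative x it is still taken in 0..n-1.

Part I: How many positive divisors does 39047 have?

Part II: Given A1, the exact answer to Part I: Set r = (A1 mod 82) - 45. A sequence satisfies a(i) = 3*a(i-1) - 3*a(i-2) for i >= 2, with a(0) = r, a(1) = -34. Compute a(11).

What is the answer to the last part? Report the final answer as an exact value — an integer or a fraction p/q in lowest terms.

Part I: 39047 is prime, so its only divisors are 1 and 39047; count = 2; answer 2
Part II: A1 = 2; r = -43; a(2) = 3*(-34) - 3*(-43) = 27; iterating: a(2)=27, a(3)=183, a(4)=468, a(5)=855, a(6)=1161, a(7)=918, a(8)=-729, a(9)=-4941, a(10)=-12636, a(11)=-23085; answer -23085

-23085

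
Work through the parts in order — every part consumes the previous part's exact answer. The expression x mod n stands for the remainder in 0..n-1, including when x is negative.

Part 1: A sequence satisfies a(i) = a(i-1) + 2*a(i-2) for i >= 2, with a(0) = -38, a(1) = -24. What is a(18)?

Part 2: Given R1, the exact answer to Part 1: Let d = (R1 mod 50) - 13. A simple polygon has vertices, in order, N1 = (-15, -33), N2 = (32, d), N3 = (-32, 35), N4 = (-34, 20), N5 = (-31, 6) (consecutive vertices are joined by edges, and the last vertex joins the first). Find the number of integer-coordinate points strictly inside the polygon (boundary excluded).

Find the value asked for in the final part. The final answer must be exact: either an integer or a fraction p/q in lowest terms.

Part 1: a(2) = 1*(-24) + 2*(-38) = -100; iterating: a(2)=-100, a(3)=-148, a(4)=-348, a(5)=-644, a(6)=-1340, a(7)=-2628, a(8)=-5308, a(9)=-10564, a(10)=-21180, a(11)=-42308, a(12)=-84668, a(13)=-169284, a(14)=-338620, a(15)=-677188, a(16)=-1354428, a(17)=-2708804, a(18)=-5417660; answer -5417660
Part 2: R1 = -5417660; d = 27; cross terms: (-15*27 - 32*-33)=651, (32*35 - -32*27)=1984, (-32*20 - -34*35)=550, (-34*6 - -31*20)=416, (-31*-33 - -15*6)=1113; twice the area = |4714| = 4714; area = 2357; boundary points = 1 + 8 + 1 + 1 + 1 = 12; strictly interior points = area - boundary/2 + 1 = 2352; answer 2352

2352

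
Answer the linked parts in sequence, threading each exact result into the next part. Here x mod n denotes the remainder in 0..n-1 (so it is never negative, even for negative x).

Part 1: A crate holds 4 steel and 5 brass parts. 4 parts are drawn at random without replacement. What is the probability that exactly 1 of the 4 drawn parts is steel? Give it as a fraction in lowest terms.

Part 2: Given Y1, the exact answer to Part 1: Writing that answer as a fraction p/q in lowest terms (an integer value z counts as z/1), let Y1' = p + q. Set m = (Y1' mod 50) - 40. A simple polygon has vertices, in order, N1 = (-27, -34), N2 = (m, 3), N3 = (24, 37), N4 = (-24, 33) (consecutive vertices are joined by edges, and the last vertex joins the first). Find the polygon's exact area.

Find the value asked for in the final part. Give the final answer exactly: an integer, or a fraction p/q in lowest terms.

Part 1: total draws C(9,4) = 126; favorable C(4,1)*C(5,3) = 40; P = 20/63; answer 20/63
Part 2: Y1 = 20/63; threaded value p + q = 83; m = -7; cross terms: (-27*3 - -7*-34)=-319, (-7*37 - 24*3)=-331, (24*33 - -24*37)=1680, (-24*-34 - -27*33)=1707; twice the area = |2737| = 2737; area = 2737/2; answer 2737/2

2737/2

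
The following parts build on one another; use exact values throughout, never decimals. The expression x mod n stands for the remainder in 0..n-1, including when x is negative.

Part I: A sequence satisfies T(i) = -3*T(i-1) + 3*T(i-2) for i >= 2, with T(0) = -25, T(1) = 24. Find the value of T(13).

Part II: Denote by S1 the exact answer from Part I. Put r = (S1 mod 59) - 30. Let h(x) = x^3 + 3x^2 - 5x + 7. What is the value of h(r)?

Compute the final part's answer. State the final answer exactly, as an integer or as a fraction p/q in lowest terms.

Part I: T(2) = -3*(24) + 3*(-25) = -147; iterating: T(2)=-147, T(3)=513, T(4)=-1980, T(5)=7479, T(6)=-28377, T(7)=107568, T(8)=-407835, T(9)=1546209, T(10)=-5862132, T(11)=22225023, T(12)=-84261465, T(13)=319459464; answer 319459464
Part II: S1 = 319459464; r = -19; 1*(-19)^3 + 3*(-19)^2 - 5*(-19)^1 + 7 = (-6859) + (1083) + (95) + (7) = -5674; answer -5674

-5674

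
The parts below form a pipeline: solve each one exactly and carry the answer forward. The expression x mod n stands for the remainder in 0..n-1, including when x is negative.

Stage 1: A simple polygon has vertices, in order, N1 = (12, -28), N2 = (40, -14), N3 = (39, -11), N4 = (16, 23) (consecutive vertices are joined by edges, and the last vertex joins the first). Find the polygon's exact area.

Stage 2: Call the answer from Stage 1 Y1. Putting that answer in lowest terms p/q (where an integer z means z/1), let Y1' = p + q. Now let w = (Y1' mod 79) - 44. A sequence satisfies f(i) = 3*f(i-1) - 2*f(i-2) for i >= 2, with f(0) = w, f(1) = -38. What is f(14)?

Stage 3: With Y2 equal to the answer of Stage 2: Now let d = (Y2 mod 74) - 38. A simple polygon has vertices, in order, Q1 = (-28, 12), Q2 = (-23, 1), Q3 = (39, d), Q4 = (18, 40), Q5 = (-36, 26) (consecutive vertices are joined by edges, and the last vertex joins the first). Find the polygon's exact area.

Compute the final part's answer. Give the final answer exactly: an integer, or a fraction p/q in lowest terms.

3153/2

Stage 1: cross terms: (12*-14 - 40*-28)=952, (40*-11 - 39*-14)=106, (39*23 - 16*-11)=1073, (16*-28 - 12*23)=-724; twice the area = |1407| = 1407; area = 1407/2; answer 1407/2
Stage 2: Y1 = 1407/2; threaded value p + q = 1409; w = 22; f(2) = 3*(-38) - 2*(22) = -158; iterating: f(2)=-158, f(3)=-398, f(4)=-878, f(5)=-1838, f(6)=-3758, f(7)=-7598, f(8)=-15278, f(9)=-30638, f(10)=-61358, f(11)=-122798, f(12)=-245678, f(13)=-491438, f(14)=-982958; answer -982958
Stage 3: Y2 = -982958; d = 20; cross terms: (-28*1 - -23*12)=248, (-23*20 - 39*1)=-499, (39*40 - 18*20)=1200, (18*26 - -36*40)=1908, (-36*12 - -28*26)=296; twice the area = |3153| = 3153; area = 3153/2; answer 3153/2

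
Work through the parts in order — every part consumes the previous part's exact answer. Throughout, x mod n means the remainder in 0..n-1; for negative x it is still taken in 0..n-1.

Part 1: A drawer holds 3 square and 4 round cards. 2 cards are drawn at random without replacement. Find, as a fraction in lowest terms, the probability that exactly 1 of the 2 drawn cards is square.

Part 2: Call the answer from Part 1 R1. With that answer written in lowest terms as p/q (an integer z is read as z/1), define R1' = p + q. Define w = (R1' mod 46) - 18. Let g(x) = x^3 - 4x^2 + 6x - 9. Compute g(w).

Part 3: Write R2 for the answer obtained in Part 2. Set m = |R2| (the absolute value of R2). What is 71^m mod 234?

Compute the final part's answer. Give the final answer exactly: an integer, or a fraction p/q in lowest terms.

Part 1: total draws C(7,2) = 21; favorable C(3,1)*C(4,1) = 12; P = 4/7; answer 4/7
Part 2: R1 = 4/7; threaded value p + q = 11; w = -7; 1*(-7)^3 - 4*(-7)^2 + 6*(-7)^1 - 9 = (-343) + (-196) + (-42) + (-9) = -590; answer -590
Part 3: R2 = -590; m = 590; squarings mod 234: 71^1=71, 71^2=127, 71^4=217, 71^8=55, 71^16=217, 71^32=55, 71^64=217, 71^128=55, 71^256=217, 71^512=55; 71^590 = 71^2 * 71^4 * 71^8 * 71^64 * 71^512 = 127 (mod 234); answer 127

127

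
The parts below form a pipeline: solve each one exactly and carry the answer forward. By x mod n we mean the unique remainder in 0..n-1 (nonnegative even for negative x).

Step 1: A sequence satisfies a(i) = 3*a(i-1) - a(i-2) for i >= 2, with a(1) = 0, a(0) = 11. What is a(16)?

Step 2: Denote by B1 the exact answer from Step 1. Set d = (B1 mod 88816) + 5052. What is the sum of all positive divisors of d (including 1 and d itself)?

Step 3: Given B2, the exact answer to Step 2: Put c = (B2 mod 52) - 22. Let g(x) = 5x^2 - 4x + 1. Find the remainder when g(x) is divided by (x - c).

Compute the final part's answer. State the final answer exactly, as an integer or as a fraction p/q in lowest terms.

Step 1: a(2) = 3*(0) - 1*(11) = -11; iterating: a(2)=-11, a(3)=-33, a(4)=-88, a(5)=-231, a(6)=-605, a(7)=-1584, a(8)=-4147, a(9)=-10857, a(10)=-28424, a(11)=-74415, a(12)=-194821, a(13)=-510048, a(14)=-1335323, a(15)=-3495921, a(16)=-9152440; answer -9152440
Step 2: B1 = -9152440; d = 89476; 89476 = 2^2 * 22369; sigma = (1 + 2 + 4) * (1 + 22369) = 7 * 22370 = 156590; answer 156590
Step 3: B2 = 156590; c = -4; remainder = value at the root: 5*(-4)^2 - 4*(-4)^1 + 1 = (80) + (16) + (1) = 97; answer 97

97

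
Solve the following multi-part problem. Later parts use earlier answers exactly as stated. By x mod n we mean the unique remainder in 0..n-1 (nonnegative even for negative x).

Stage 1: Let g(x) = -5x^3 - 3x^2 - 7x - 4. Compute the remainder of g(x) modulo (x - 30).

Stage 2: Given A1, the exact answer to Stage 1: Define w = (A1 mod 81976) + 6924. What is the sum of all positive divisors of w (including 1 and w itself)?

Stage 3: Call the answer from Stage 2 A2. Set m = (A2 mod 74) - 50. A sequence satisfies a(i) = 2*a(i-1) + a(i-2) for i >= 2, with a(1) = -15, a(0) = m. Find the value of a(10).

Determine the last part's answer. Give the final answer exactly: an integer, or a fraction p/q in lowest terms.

Stage 1: remainder = value at the root: -5*(30)^3 - 3*(30)^2 - 7*(30)^1 - 4 = (-135000) + (-2700) + (-210) + (-4) = -137914; answer -137914
Stage 2: A1 = -137914; w = 32962; 32962 = 2 * 16481; sigma = (1 + 2) * (1 + 16481) = 3 * 16482 = 49446; answer 49446
Stage 3: A2 = 49446; m = -36; a(2) = 2*(-15) + 1*(-36) = -66; iterating: a(2)=-66, a(3)=-147, a(4)=-360, a(5)=-867, a(6)=-2094, a(7)=-5055, a(8)=-12204, a(9)=-29463, a(10)=-71130; answer -71130

-71130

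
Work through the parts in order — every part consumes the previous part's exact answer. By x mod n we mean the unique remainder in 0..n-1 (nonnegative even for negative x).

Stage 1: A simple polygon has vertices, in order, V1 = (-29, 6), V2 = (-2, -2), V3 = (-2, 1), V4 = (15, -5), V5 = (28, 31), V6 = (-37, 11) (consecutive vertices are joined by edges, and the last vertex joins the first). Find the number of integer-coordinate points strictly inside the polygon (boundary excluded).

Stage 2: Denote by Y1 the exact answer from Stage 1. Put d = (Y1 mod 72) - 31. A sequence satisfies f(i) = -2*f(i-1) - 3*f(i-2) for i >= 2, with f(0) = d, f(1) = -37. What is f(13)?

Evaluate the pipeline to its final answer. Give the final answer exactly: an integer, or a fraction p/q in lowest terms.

Stage 1: cross terms: (-29*-2 - -2*6)=70, (-2*1 - -2*-2)=-6, (-2*-5 - 15*1)=-5, (15*31 - 28*-5)=605, (28*11 - -37*31)=1455, (-37*6 - -29*11)=97; twice the area = |2216| = 2216; area = 1108; boundary points = 1 + 3 + 1 + 1 + 5 + 1 = 12; strictly interior points = area - boundary/2 + 1 = 1103; answer 1103
Stage 2: Y1 = 1103; d = -8; f(2) = -2*(-37) - 3*(-8) = 98; iterating: f(2)=98, f(3)=-85, f(4)=-124, f(5)=503, f(6)=-634, f(7)=-241, f(8)=2384, f(9)=-4045, f(10)=938, f(11)=10259, f(12)=-23332, f(13)=15887; answer 15887

15887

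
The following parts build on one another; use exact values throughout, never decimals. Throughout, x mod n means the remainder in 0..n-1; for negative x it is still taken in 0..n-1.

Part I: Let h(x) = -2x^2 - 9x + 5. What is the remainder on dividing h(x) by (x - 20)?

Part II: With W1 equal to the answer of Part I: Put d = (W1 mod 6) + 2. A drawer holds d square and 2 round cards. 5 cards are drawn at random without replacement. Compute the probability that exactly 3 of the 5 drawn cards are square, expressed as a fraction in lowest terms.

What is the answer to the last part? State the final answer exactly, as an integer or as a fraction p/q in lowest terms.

10/21

Part I: remainder = value at the root: -2*(20)^2 - 9*(20)^1 + 5 = (-800) + (-180) + (5) = -975; answer -975
Part II: W1 = -975; d = 5; total draws C(7,5) = 21; favorable C(5,3)*C(2,2) = 10; P = 10/21; answer 10/21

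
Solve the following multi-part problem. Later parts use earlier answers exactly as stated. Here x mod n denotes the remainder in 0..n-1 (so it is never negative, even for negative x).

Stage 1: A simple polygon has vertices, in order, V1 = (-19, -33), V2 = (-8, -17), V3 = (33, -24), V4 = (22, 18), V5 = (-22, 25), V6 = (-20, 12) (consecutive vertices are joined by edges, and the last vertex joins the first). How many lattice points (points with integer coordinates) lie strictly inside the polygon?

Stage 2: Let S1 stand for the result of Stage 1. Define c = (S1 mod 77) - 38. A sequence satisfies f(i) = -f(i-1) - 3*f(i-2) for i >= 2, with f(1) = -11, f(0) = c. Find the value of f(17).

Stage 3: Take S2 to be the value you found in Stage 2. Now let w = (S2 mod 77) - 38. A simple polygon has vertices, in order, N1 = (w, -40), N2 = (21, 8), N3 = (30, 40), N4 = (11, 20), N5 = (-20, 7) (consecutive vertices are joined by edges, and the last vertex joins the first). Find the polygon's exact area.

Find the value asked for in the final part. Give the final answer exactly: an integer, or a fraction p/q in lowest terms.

2845/2

Stage 1: cross terms: (-19*-17 - -8*-33)=59, (-8*-24 - 33*-17)=753, (33*18 - 22*-24)=1122, (22*25 - -22*18)=946, (-22*12 - -20*25)=236, (-20*-33 - -19*12)=888; twice the area = |4004| = 4004; area = 2002; boundary points = 1 + 1 + 1 + 1 + 1 + 1 = 6; strictly interior points = area - boundary/2 + 1 = 2000; answer 2000
Stage 2: S1 = 2000; c = 37; f(2) = -1*(-11) - 3*(37) = -100; iterating: f(2)=-100, f(3)=133, f(4)=167, f(5)=-566, f(6)=65, f(7)=1633, f(8)=-1828, f(9)=-3071, f(10)=8555, f(11)=658, f(12)=-26323, f(13)=24349, f(14)=54620, f(15)=-127667, f(16)=-36193, f(17)=419194; answer 419194
Stage 3: S2 = 419194; w = -32; cross terms: (-32*8 - 21*-40)=584, (21*40 - 30*8)=600, (30*20 - 11*40)=160, (11*7 - -20*20)=477, (-20*-40 - -32*7)=1024; twice the area = |2845| = 2845; area = 2845/2; answer 2845/2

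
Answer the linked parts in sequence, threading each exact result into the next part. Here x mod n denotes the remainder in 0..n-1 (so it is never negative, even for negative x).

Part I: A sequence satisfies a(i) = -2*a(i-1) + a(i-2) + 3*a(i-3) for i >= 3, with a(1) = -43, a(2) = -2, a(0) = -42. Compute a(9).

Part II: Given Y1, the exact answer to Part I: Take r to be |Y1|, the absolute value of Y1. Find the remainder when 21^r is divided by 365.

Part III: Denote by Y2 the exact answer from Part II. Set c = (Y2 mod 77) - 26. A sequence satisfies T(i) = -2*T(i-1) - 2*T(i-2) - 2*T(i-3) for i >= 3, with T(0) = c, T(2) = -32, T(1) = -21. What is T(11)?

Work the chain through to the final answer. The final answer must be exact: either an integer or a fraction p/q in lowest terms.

Part I: a(3) = -2*(-2) + 1*(-43) + 3*(-42) = -165; iterating: a(3)=-165, a(4)=199, a(5)=-569, a(6)=842, a(7)=-1656, a(8)=2447, a(9)=-4024; answer -4024
Part II: Y1 = -4024; r = 4024; squarings mod 365: 21^1=21, 21^2=76, 21^4=301, 21^8=81, 21^16=356, 21^32=81, 21^64=356, 21^128=81, 21^256=356, 21^512=81, 21^1024=356, 21^2048=81; 21^4024 = 21^8 * 21^16 * 21^32 * 21^128 * 21^256 * 21^512 * 21^1024 * 21^2048 = 356 (mod 365); answer 356
Part III: Y2 = 356; c = 22; T(3) = -2*(-32) - 2*(-21) - 2*(22) = 62; iterating: T(3)=62, T(4)=-18, T(5)=-24, T(6)=-40, T(7)=164, T(8)=-200, T(9)=152, T(10)=-232, T(11)=560; answer 560

560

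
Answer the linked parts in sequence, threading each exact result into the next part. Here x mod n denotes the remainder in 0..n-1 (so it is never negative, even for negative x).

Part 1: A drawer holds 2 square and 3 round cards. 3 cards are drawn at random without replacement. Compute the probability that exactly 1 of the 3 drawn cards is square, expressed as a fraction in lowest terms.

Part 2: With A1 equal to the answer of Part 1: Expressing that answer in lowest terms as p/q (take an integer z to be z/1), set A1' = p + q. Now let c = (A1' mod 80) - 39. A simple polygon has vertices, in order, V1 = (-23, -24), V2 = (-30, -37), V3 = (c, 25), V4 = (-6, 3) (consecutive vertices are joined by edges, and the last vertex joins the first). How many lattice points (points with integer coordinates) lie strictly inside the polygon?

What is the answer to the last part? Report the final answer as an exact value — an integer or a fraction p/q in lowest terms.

Part 1: total draws C(5,3) = 10; favorable C(2,1)*C(3,2) = 6; P = 3/5; answer 3/5
Part 2: A1 = 3/5; threaded value p + q = 8; c = -31; cross terms: (-23*-37 - -30*-24)=131, (-30*25 - -31*-37)=-1897, (-31*3 - -6*25)=57, (-6*-24 - -23*3)=213; twice the area = |-1496| = 1496; area = 748; boundary points = 1 + 1 + 1 + 1 = 4; strictly interior points = area - boundary/2 + 1 = 747; answer 747

747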